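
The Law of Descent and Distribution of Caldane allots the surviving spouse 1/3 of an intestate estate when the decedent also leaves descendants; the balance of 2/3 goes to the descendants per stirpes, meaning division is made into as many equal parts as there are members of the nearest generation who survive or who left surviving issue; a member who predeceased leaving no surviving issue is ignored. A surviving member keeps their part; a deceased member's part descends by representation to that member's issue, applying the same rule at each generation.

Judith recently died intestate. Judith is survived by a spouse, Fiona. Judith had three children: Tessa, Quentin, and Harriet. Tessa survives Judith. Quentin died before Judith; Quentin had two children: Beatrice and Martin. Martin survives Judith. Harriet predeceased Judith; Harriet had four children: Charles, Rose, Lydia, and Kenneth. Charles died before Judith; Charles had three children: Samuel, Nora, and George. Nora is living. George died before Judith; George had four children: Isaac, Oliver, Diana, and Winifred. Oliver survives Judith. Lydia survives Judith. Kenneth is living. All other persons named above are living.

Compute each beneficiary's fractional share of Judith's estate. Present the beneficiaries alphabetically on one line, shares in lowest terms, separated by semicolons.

Fiona, as surviving spouse, takes 1/3.
The remaining 2/3 passes to Judith's descendants per stirpes.
The 2/3 is divided into 3 equal shares of 2/9 among Tessa, Quentin, Harriet.
Tessa is living and takes 2/9.
Quentin predeceased; the 2/9 allotted to Quentin's branch passes to Quentin's issue by representation.
The 2/9 is divided into 2 equal shares of 1/9 among Beatrice, Martin.
Beatrice is living and takes 1/9.
Martin is living and takes 1/9.
Harriet predeceased; the 2/9 allotted to Harriet's branch passes to Harriet's issue by representation.
The 2/9 is divided into 4 equal shares of 1/18 among Charles, Rose, Lydia, Kenneth.
Charles predeceased; the 1/18 allotted to Charles's branch passes to Charles's issue by representation.
The 1/18 is divided into 3 equal shares of 1/54 among Samuel, Nora, George.
Samuel is living and takes 1/54.
Nora is living and takes 1/54.
George predeceased; the 1/54 allotted to George's branch passes to George's issue by representation.
The 1/54 is divided into 4 equal shares of 1/216 among Isaac, Oliver, Diana, Winifred.
Isaac is living and takes 1/216.
Oliver is living and takes 1/216.
Diana is living and takes 1/216.
Winifred is living and takes 1/216.
Rose is living and takes 1/18.
Lydia is living and takes 1/18.
Kenneth is living and takes 1/18.

Beatrice 1/9; Diana 1/216; Fiona 1/3; Isaac 1/216; Kenneth 1/18; Lydia 1/18; Martin 1/9; Nora 1/54; Oliver 1/216; Rose 1/18; Samuel 1/54; Tessa 2/9; Winifred 1/216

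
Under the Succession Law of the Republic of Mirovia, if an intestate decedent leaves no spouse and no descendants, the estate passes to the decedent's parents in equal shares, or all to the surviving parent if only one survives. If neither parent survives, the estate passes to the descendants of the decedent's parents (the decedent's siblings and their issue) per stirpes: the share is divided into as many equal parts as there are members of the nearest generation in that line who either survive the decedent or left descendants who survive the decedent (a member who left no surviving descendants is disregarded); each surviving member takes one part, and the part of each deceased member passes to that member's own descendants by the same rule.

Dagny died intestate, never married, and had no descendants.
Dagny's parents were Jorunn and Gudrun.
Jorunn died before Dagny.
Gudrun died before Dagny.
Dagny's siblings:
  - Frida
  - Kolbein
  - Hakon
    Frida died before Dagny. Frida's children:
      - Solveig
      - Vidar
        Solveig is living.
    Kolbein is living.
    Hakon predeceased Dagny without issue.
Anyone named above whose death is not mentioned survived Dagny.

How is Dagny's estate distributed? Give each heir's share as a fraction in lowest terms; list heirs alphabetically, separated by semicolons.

Neither parent survives and there are no descendants, so the estate passes to Dagny's siblings and their issue per stirpes.
Hakon left no surviving issue, so that branch lapses and is disregarded.
The estate is divided into 2 equal shares of 1/2 among Frida, Kolbein.
Frida predeceased; the 1/2 allotted to Frida's branch passes to Frida's issue by representation.
The 1/2 is divided into 2 equal shares of 1/4 among Solveig, Vidar.
Solveig is living and takes 1/4.
Vidar is living and takes 1/4.
Kolbein is living and takes 1/2.

Kolbein 1/2; Solveig 1/4; Vidar 1/4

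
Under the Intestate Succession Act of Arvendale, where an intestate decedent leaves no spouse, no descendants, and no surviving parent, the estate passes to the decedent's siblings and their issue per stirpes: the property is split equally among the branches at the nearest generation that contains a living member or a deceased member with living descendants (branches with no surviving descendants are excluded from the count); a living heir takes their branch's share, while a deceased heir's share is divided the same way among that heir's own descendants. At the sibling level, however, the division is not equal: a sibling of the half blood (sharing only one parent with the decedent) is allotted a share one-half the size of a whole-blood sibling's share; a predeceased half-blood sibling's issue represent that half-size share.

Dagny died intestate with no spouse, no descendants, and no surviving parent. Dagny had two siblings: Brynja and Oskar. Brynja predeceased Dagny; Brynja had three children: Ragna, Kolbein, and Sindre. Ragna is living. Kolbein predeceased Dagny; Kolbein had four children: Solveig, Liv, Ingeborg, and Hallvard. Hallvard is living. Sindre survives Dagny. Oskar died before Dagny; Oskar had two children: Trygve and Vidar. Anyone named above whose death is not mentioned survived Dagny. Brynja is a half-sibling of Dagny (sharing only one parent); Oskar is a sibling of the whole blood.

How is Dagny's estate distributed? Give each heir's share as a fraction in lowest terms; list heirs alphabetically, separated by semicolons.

No spouse, descendants, or parent survives, so the estate passes to Dagny's siblings per stirpes.
Half-blood siblings count for one-half the weight of whole-blood siblings at the initial division.
Dividing 1 in proportion to weights (total weight 3/2): Brynja (weight 1/2) → 1/3; Oskar (weight 1) → 2/3.
Brynja predeceased; the 1/3 allotted to Brynja's branch passes to Brynja's issue by representation.
The 1/3 is divided into 3 equal shares of 1/9 among Ragna, Kolbein, Sindre.
Ragna is living and takes 1/9.
Kolbein predeceased; the 1/9 allotted to Kolbein's branch passes to Kolbein's issue by representation.
The 1/9 is divided into 4 equal shares of 1/36 among Solveig, Liv, Ingeborg, Hallvard.
Solveig is living and takes 1/36.
Liv is living and takes 1/36.
Ingeborg is living and takes 1/36.
Hallvard is living and takes 1/36.
Sindre is living and takes 1/9.
Oskar predeceased; the 2/3 allotted to Oskar's branch passes to Oskar's issue by representation.
The 2/3 is divided into 2 equal shares of 1/3 among Trygve, Vidar.
Trygve is living and takes 1/3.
Vidar is living and takes 1/3.

Hallvard 1/36; Ingeborg 1/36; Liv 1/36; Ragna 1/9; Sindre 1/9; Solveig 1/36; Trygve 1/3; Vidar 1/3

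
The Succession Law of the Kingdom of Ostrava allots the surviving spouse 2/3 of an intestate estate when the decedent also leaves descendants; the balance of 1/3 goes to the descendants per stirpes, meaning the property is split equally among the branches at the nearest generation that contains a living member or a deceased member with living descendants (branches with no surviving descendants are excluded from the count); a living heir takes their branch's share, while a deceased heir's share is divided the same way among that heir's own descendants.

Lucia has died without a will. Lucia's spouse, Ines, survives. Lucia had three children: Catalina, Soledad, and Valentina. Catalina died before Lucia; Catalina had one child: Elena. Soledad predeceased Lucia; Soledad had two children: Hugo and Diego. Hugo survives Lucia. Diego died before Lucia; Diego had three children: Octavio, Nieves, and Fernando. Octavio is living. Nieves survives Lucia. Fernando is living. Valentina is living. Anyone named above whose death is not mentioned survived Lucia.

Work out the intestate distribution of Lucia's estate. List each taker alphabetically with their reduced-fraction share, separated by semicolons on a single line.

Ines, as surviving spouse, takes 2/3.
The remaining 1/3 passes to Lucia's descendants per stirpes.
The 1/3 is divided into 3 equal shares of 1/9 among Catalina, Soledad, Valentina.
Catalina predeceased; the 1/9 allotted to Catalina's branch passes to Catalina's issue by representation.
Elena is the sole taker at this level and receives the full 1/9.
Soledad predeceased; the 1/9 allotted to Soledad's branch passes to Soledad's issue by representation.
The 1/9 is divided into 2 equal shares of 1/18 among Hugo, Diego.
Hugo is living and takes 1/18.
Diego predeceased; the 1/18 allotted to Diego's branch passes to Diego's issue by representation.
The 1/18 is divided into 3 equal shares of 1/54 among Octavio, Nieves, Fernando.
Octavio is living and takes 1/54.
Nieves is living and takes 1/54.
Fernando is living and takes 1/54.
Valentina is living and takes 1/9.

Elena 1/9; Fernando 1/54; Hugo 1/18; Ines 2/3; Nieves 1/54; Octavio 1/54; Valentina 1/9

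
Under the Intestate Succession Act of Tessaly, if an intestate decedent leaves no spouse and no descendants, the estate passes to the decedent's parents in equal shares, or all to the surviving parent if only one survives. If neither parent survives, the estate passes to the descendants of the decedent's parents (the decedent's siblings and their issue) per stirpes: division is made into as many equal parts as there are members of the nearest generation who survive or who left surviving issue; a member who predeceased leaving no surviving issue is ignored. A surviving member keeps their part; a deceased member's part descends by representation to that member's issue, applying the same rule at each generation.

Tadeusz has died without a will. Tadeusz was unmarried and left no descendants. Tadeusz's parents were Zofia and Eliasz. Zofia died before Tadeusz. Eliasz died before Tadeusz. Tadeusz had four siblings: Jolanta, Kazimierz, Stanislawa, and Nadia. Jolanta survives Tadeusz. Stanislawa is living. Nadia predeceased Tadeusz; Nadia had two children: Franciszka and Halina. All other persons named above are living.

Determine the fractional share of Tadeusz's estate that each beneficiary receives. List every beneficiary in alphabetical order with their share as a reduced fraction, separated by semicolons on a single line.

Neither parent survives and there are no descendants, so the estate passes to Tadeusz's siblings and their issue per stirpes.
The estate is divided into 4 equal shares of 1/4 among Jolanta, Kazimierz, Stanislawa, Nadia.
Jolanta is living and takes 1/4.
Kazimierz is living and takes 1/4.
Stanislawa is living and takes 1/4.
Nadia predeceased; the 1/4 allotted to Nadia's branch passes to Nadia's issue by representation.
The 1/4 is divided into 2 equal shares of 1/8 among Franciszka, Halina.
Franciszka is living and takes 1/8.
Halina is living and takes 1/8.

Franciszka 1/8; Halina 1/8; Jolanta 1/4; Kazimierz 1/4; Stanislawa 1/4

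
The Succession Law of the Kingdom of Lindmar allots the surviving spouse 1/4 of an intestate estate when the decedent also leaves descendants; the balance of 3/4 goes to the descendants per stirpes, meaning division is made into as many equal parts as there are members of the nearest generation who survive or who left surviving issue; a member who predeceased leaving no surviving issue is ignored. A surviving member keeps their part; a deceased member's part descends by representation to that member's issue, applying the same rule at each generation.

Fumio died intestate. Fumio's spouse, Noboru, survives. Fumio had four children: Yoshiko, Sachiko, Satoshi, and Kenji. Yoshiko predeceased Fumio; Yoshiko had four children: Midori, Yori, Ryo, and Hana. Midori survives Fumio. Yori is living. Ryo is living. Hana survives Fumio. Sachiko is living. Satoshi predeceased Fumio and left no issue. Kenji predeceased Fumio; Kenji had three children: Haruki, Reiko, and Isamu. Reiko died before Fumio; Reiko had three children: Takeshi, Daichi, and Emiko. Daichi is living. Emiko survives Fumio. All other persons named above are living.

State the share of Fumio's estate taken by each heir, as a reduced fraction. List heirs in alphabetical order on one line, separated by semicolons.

Noboru, as surviving spouse, takes 1/4.
The remaining 3/4 passes to Fumio's descendants per stirpes.
Satoshi left no surviving issue, so that branch lapses and is disregarded.
The 3/4 is divided into 3 equal shares of 1/4 among Yoshiko, Sachiko, Kenji.
Yoshiko predeceased; the 1/4 allotted to Yoshiko's branch passes to Yoshiko's issue by representation.
The 1/4 is divided into 4 equal shares of 1/16 among Midori, Yori, Ryo, Hana.
Midori is living and takes 1/16.
Yori is living and takes 1/16.
Ryo is living and takes 1/16.
Hana is living and takes 1/16.
Sachiko is living and takes 1/4.
Kenji predeceased; the 1/4 allotted to Kenji's branch passes to Kenji's issue by representation.
The 1/4 is divided into 3 equal shares of 1/12 among Haruki, Reiko, Isamu.
Haruki is living and takes 1/12.
Reiko predeceased; the 1/12 allotted to Reiko's branch passes to Reiko's issue by representation.
The 1/12 is divided into 3 equal shares of 1/36 among Takeshi, Daichi, Emiko.
Takeshi is living and takes 1/36.
Daichi is living and takes 1/36.
Emiko is living and takes 1/36.
Isamu is living and takes 1/12.

Daichi 1/36; Emiko 1/36; Hana 1/16; Haruki 1/12; Isamu 1/12; Midori 1/16; Noboru 1/4; Ryo 1/16; Sachiko 1/4; Takeshi 1/36; Yori 1/16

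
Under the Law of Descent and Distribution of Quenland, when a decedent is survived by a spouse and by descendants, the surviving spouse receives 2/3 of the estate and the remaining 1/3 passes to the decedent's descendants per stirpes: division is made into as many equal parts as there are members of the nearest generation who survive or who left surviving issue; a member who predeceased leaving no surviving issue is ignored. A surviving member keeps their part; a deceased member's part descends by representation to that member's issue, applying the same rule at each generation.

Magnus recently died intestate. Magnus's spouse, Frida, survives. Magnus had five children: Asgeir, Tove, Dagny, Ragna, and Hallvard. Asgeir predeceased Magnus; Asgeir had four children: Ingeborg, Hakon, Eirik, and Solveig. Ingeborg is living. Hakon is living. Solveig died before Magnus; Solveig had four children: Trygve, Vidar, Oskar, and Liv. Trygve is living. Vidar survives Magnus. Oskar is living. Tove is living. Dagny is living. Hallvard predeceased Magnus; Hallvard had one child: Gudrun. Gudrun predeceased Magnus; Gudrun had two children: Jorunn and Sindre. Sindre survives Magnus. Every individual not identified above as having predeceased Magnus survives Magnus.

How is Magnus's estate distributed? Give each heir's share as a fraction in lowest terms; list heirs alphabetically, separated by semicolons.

Dagny 1/15; Eirik 1/60; Frida 2/3; Hakon 1/60; Ingeborg 1/60; Jorunn 1/30; Liv 1/240; Oskar 1/240; Ragna 1/15; Sindre 1/30; Tove 1/15; Trygve 1/240; Vidar 1/240

Frida, as surviving spouse, takes 2/3.
The remaining 1/3 passes to Magnus's descendants per stirpes.
The 1/3 is divided into 5 equal shares of 1/15 among Asgeir, Tove, Dagny, Ragna, Hallvard.
Asgeir predeceased; the 1/15 allotted to Asgeir's branch passes to Asgeir's issue by representation.
The 1/15 is divided into 4 equal shares of 1/60 among Ingeborg, Hakon, Eirik, Solveig.
Ingeborg is living and takes 1/60.
Hakon is living and takes 1/60.
Eirik is living and takes 1/60.
Solveig predeceased; the 1/60 allotted to Solveig's branch passes to Solveig's issue by representation.
The 1/60 is divided into 4 equal shares of 1/240 among Trygve, Vidar, Oskar, Liv.
Trygve is living and takes 1/240.
Vidar is living and takes 1/240.
Oskar is living and takes 1/240.
Liv is living and takes 1/240.
Tove is living and takes 1/15.
Dagny is living and takes 1/15.
Ragna is living and takes 1/15.
Hallvard predeceased; the 1/15 allotted to Hallvard's branch passes to Hallvard's issue by representation.
Gudrun's line is the sole branch at this level, so the full 1/15 passes to Gudrun's issue by representation.
The 1/15 is divided into 2 equal shares of 1/30 among Jorunn, Sindre.
Jorunn is living and takes 1/30.
Sindre is living and takes 1/30.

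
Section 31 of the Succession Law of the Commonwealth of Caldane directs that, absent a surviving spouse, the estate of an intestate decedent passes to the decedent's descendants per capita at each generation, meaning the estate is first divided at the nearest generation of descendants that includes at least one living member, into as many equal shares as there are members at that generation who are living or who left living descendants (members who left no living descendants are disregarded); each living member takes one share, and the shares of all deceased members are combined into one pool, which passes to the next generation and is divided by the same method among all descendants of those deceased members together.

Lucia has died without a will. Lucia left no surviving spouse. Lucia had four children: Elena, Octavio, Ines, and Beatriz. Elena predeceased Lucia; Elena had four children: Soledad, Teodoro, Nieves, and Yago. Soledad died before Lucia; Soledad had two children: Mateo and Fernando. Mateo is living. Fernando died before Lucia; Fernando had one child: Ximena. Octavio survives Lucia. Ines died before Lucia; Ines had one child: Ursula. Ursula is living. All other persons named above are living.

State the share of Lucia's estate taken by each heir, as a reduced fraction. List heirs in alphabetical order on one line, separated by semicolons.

Beatriz 1/4; Mateo 1/20; Nieves 1/10; Octavio 1/4; Teodoro 1/10; Ursula 1/10; Ximena 1/20; Yago 1/10

There is no surviving spouse, so the entire estate passes to Lucia's descendants per capita at each generation.
At generation 1 (Elena, Octavio, Ines, Beatriz) there are 4 shares of (1)/4 = 1/4 each.
Living: Octavio and Beatriz — each takes 1/4.
Deceased: Elena and Ines. Their combined 1/2 is pooled and carried to generation 2.
At generation 2 (Soledad, Teodoro, Nieves, Yago, Ursula) there are 5 shares of (1/2)/5 = 1/10 each.
Living: Teodoro, Nieves, Yago, and Ursula — each takes 1/10.
Deceased: Soledad. That 1/10 share is carried to generation 3.
At generation 3 (Mateo, Fernando) there are 2 shares of (1/10)/2 = 1/20 each.
Living: Mateo — each takes 1/20.
Deceased: Fernando. That 1/20 share is carried to generation 4.
At generation 4 (Ximena) there are 1 shares of (1/20)/1 = 1/20 each.
Living: Ximena — each takes 1/20.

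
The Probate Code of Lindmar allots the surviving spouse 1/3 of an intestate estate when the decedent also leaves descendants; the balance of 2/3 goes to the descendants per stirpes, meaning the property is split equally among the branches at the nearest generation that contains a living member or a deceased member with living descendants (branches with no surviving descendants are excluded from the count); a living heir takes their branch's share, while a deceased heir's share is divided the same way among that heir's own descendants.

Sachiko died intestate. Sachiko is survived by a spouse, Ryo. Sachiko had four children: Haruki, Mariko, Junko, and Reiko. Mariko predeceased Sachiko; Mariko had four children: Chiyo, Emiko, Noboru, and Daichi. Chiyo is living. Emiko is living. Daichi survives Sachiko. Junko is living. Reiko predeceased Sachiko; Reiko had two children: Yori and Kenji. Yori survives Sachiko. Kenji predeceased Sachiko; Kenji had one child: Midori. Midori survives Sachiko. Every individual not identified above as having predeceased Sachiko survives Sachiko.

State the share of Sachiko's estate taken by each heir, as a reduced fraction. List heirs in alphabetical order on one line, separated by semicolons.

Ryo, as surviving spouse, takes 1/3.
The remaining 2/3 passes to Sachiko's descendants per stirpes.
The 2/3 is divided into 4 equal shares of 1/6 among Haruki, Mariko, Junko, Reiko.
Haruki is living and takes 1/6.
Mariko predeceased; the 1/6 allotted to Mariko's branch passes to Mariko's issue by representation.
The 1/6 is divided into 4 equal shares of 1/24 among Chiyo, Emiko, Noboru, Daichi.
Chiyo is living and takes 1/24.
Emiko is living and takes 1/24.
Noboru is living and takes 1/24.
Daichi is living and takes 1/24.
Junko is living and takes 1/6.
Reiko predeceased; the 1/6 allotted to Reiko's branch passes to Reiko's issue by representation.
The 1/6 is divided into 2 equal shares of 1/12 among Yori, Kenji.
Yori is living and takes 1/12.
Kenji predeceased; the 1/12 allotted to Kenji's branch passes to Kenji's issue by representation.
Midori is the sole taker at this level and receives the full 1/12.

Chiyo 1/24; Daichi 1/24; Emiko 1/24; Haruki 1/6; Junko 1/6; Midori 1/12; Noboru 1/24; Ryo 1/3; Yori 1/12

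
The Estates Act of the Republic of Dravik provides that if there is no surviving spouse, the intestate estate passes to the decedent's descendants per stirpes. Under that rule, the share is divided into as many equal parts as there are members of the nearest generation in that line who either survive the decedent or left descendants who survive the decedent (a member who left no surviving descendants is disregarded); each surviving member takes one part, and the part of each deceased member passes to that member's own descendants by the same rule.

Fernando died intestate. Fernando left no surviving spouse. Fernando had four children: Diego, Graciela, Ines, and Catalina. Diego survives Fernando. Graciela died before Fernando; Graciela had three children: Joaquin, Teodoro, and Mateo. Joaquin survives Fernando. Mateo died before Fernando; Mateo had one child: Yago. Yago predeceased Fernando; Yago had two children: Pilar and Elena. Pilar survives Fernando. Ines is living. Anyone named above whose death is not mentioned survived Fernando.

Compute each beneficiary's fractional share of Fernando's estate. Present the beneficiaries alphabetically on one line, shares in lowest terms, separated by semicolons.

Catalina 1/4; Diego 1/4; Elena 1/24; Ines 1/4; Joaquin 1/12; Pilar 1/24; Teodoro 1/12

There is no surviving spouse, so the entire estate passes to Fernando's descendants per stirpes.
The estate is divided into 4 equal shares of 1/4 among Diego, Graciela, Ines, Catalina.
Diego is living and takes 1/4.
Graciela predeceased; the 1/4 allotted to Graciela's branch passes to Graciela's issue by representation.
The 1/4 is divided into 3 equal shares of 1/12 among Joaquin, Teodoro, Mateo.
Joaquin is living and takes 1/12.
Teodoro is living and takes 1/12.
Mateo predeceased; the 1/12 allotted to Mateo's branch passes to Mateo's issue by representation.
Yago's line is the sole branch at this level, so the full 1/12 passes to Yago's issue by representation.
The 1/12 is divided into 2 equal shares of 1/24 among Pilar, Elena.
Pilar is living and takes 1/24.
Elena is living and takes 1/24.
Ines is living and takes 1/4.
Catalina is living and takes 1/4.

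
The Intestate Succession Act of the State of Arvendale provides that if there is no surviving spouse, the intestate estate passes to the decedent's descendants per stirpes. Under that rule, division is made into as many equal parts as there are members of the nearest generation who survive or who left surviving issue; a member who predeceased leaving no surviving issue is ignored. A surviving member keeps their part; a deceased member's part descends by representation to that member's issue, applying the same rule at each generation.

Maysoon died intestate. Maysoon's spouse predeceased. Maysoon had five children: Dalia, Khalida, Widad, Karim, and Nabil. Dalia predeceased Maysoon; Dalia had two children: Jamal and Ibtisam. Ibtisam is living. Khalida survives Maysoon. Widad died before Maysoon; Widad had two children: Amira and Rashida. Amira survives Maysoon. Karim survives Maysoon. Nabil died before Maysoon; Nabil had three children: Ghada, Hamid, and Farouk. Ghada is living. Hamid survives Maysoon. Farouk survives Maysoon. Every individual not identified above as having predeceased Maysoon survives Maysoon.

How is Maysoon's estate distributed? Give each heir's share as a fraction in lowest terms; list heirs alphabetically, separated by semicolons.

There is no surviving spouse, so the entire estate passes to Maysoon's descendants per stirpes.
The estate is divided into 5 equal shares of 1/5 among Dalia, Khalida, Widad, Karim, Nabil.
Dalia predeceased; the 1/5 allotted to Dalia's branch passes to Dalia's issue by representation.
The 1/5 is divided into 2 equal shares of 1/10 among Jamal, Ibtisam.
Jamal is living and takes 1/10.
Ibtisam is living and takes 1/10.
Khalida is living and takes 1/5.
Widad predeceased; the 1/5 allotted to Widad's branch passes to Widad's issue by representation.
The 1/5 is divided into 2 equal shares of 1/10 among Amira, Rashida.
Amira is living and takes 1/10.
Rashida is living and takes 1/10.
Karim is living and takes 1/5.
Nabil predeceased; the 1/5 allotted to Nabil's branch passes to Nabil's issue by representation.
The 1/5 is divided into 3 equal shares of 1/15 among Ghada, Hamid, Farouk.
Ghada is living and takes 1/15.
Hamid is living and takes 1/15.
Farouk is living and takes 1/15.

Amira 1/10; Farouk 1/15; Ghada 1/15; Hamid 1/15; Ibtisam 1/10; Jamal 1/10; Karim 1/5; Khalida 1/5; Rashida 1/10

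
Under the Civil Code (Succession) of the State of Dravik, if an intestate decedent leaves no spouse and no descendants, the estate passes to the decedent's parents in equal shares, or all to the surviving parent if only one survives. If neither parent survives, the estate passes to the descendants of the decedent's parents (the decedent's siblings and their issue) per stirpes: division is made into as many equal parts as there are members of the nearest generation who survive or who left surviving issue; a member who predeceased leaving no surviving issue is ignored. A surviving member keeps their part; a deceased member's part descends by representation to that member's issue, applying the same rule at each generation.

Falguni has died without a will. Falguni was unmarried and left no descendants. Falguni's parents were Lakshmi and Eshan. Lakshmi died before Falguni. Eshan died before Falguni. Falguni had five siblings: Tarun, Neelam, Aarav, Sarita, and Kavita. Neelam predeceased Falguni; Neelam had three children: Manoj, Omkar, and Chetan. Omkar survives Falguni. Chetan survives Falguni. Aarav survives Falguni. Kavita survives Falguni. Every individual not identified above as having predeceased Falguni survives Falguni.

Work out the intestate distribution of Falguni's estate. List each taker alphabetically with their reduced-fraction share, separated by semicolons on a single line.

Aarav 1/5; Chetan 1/15; Kavita 1/5; Manoj 1/15; Omkar 1/15; Sarita 1/5; Tarun 1/5

Neither parent survives and there are no descendants, so the estate passes to Falguni's siblings and their issue per stirpes.
The estate is divided into 5 equal shares of 1/5 among Tarun, Neelam, Aarav, Sarita, Kavita.
Tarun is living and takes 1/5.
Neelam predeceased; the 1/5 allotted to Neelam's branch passes to Neelam's issue by representation.
The 1/5 is divided into 3 equal shares of 1/15 among Manoj, Omkar, Chetan.
Manoj is living and takes 1/15.
Omkar is living and takes 1/15.
Chetan is living and takes 1/15.
Aarav is living and takes 1/5.
Sarita is living and takes 1/5.
Kavita is living and takes 1/5.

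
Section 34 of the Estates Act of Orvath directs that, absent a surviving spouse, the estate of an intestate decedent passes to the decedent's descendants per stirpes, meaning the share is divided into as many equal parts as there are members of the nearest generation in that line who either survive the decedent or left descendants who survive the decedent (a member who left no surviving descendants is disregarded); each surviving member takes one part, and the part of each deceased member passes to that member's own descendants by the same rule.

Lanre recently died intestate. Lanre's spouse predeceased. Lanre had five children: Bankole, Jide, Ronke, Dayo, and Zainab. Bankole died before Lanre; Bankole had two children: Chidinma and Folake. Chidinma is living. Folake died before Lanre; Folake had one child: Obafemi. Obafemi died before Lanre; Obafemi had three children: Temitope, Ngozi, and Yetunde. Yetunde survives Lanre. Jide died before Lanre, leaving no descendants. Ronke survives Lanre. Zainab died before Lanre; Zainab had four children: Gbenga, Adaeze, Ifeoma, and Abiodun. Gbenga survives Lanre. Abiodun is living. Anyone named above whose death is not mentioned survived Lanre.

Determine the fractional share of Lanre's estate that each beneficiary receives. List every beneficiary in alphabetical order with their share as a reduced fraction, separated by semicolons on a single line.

There is no surviving spouse, so the entire estate passes to Lanre's descendants per stirpes.
Jide left no surviving issue, so that branch lapses and is disregarded.
The estate is divided into 4 equal shares of 1/4 among Bankole, Ronke, Dayo, Zainab.
Bankole predeceased; the 1/4 allotted to Bankole's branch passes to Bankole's issue by representation.
The 1/4 is divided into 2 equal shares of 1/8 among Chidinma, Folake.
Chidinma is living and takes 1/8.
Folake predeceased; the 1/8 allotted to Folake's branch passes to Folake's issue by representation.
Obafemi's line is the sole branch at this level, so the full 1/8 passes to Obafemi's issue by representation.
The 1/8 is divided into 3 equal shares of 1/24 among Temitope, Ngozi, Yetunde.
Temitope is living and takes 1/24.
Ngozi is living and takes 1/24.
Yetunde is living and takes 1/24.
Ronke is living and takes 1/4.
Dayo is living and takes 1/4.
Zainab predeceased; the 1/4 allotted to Zainab's branch passes to Zainab's issue by representation.
The 1/4 is divided into 4 equal shares of 1/16 among Gbenga, Adaeze, Ifeoma, Abiodun.
Gbenga is living and takes 1/16.
Adaeze is living and takes 1/16.
Ifeoma is living and takes 1/16.
Abiodun is living and takes 1/16.

Abiodun 1/16; Adaeze 1/16; Chidinma 1/8; Dayo 1/4; Gbenga 1/16; Ifeoma 1/16; Ngozi 1/24; Ronke 1/4; Temitope 1/24; Yetunde 1/24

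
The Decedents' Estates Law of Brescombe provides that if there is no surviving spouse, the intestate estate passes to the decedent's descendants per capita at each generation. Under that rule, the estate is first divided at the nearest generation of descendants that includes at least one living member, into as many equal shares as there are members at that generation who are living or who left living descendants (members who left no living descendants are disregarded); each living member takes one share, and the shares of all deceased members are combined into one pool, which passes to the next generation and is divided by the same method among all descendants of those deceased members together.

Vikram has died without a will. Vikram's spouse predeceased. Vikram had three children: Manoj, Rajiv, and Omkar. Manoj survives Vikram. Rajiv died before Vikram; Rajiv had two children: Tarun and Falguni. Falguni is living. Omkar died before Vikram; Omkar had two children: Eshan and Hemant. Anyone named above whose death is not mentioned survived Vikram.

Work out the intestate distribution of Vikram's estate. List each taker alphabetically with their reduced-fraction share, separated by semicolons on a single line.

Eshan 1/6; Falguni 1/6; Hemant 1/6; Manoj 1/3; Tarun 1/6

There is no surviving spouse, so the entire estate passes to Vikram's descendants per capita at each generation.
At generation 1 (Manoj, Rajiv, Omkar) there are 3 shares of (1)/3 = 1/3 each.
Living: Manoj — each takes 1/3.
Deceased: Rajiv and Omkar. Their combined 2/3 is pooled and carried to generation 2.
At generation 2 (Tarun, Falguni, Eshan, Hemant) there are 4 shares of (2/3)/4 = 1/6 each.
Living: Tarun, Falguni, Eshan, and Hemant — each takes 1/6.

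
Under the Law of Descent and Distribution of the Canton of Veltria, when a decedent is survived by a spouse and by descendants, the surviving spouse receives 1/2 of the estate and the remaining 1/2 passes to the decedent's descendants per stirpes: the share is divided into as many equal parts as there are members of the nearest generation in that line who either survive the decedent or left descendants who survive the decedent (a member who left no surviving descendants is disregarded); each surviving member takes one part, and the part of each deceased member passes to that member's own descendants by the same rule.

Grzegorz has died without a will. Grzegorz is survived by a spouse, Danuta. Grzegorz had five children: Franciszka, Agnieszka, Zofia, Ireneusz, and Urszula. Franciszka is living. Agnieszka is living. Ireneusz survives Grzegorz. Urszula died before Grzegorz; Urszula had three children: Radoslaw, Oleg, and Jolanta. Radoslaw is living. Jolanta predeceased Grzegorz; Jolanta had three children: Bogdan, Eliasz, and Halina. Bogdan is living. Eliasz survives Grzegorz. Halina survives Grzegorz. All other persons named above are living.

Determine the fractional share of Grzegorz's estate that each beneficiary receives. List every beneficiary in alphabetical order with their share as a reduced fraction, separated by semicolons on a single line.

Agnieszka 1/10; Bogdan 1/90; Danuta 1/2; Eliasz 1/90; Franciszka 1/10; Halina 1/90; Ireneusz 1/10; Oleg 1/30; Radoslaw 1/30; Zofia 1/10

Danuta, as surviving spouse, takes 1/2.
The remaining 1/2 passes to Grzegorz's descendants per stirpes.
The 1/2 is divided into 5 equal shares of 1/10 among Franciszka, Agnieszka, Zofia, Ireneusz, Urszula.
Franciszka is living and takes 1/10.
Agnieszka is living and takes 1/10.
Zofia is living and takes 1/10.
Ireneusz is living and takes 1/10.
Urszula predeceased; the 1/10 allotted to Urszula's branch passes to Urszula's issue by representation.
The 1/10 is divided into 3 equal shares of 1/30 among Radoslaw, Oleg, Jolanta.
Radoslaw is living and takes 1/30.
Oleg is living and takes 1/30.
Jolanta predeceased; the 1/30 allotted to Jolanta's branch passes to Jolanta's issue by representation.
The 1/30 is divided into 3 equal shares of 1/90 among Bogdan, Eliasz, Halina.
Bogdan is living and takes 1/90.
Eliasz is living and takes 1/90.
Halina is living and takes 1/90.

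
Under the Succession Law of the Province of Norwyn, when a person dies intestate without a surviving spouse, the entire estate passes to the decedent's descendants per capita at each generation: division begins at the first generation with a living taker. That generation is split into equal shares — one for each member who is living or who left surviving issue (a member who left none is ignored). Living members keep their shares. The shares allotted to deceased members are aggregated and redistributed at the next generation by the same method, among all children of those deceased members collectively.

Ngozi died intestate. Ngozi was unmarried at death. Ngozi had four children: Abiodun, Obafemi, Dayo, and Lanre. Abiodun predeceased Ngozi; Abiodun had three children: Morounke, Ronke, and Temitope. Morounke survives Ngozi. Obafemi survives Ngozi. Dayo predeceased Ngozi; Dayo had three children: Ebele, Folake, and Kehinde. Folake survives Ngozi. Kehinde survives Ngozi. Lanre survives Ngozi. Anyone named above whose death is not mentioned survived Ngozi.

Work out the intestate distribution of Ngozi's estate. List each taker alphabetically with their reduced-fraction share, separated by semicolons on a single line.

Ebele 1/12; Folake 1/12; Kehinde 1/12; Lanre 1/4; Morounke 1/12; Obafemi 1/4; Ronke 1/12; Temitope 1/12

There is no surviving spouse, so the entire estate passes to Ngozi's descendants per capita at each generation.
At generation 1 (Abiodun, Obafemi, Dayo, Lanre) there are 4 shares of (1)/4 = 1/4 each.
Living: Obafemi and Lanre — each takes 1/4.
Deceased: Abiodun and Dayo. Their combined 1/2 is pooled and carried to generation 2.
At generation 2 (Morounke, Ronke, Temitope, Ebele, Folake, Kehinde) there are 6 shares of (1/2)/6 = 1/12 each.
Living: Morounke, Ronke, Temitope, Ebele, Folake, and Kehinde — each takes 1/12.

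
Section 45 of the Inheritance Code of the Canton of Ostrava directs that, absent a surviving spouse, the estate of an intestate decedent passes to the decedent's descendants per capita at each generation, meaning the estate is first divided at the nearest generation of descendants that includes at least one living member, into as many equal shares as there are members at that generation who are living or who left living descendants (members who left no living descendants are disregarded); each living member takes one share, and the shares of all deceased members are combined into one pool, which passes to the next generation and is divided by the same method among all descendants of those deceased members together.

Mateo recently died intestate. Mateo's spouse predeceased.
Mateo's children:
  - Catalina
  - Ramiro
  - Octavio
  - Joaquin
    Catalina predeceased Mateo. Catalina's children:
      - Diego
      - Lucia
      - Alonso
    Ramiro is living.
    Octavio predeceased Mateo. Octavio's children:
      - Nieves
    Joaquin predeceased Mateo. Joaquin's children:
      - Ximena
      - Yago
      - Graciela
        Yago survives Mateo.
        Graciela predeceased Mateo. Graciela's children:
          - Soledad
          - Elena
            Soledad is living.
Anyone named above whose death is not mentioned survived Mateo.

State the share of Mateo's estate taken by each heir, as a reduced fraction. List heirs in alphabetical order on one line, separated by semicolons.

There is no surviving spouse, so the entire estate passes to Mateo's descendants per capita at each generation.
At generation 1 (Catalina, Ramiro, Octavio, Joaquin) there are 4 shares of (1)/4 = 1/4 each.
Living: Ramiro — each takes 1/4.
Deceased: Catalina, Octavio, and Joaquin. Their combined 3/4 is pooled and carried to generation 2.
At generation 2 (Diego, Lucia, Alonso, Nieves, Ximena, Yago, Graciela) there are 7 shares of (3/4)/7 = 3/28 each.
Living: Diego, Lucia, Alonso, Nieves, Ximena, and Yago — each takes 3/28.
Deceased: Graciela. That 3/28 share is carried to generation 3.
At generation 3 (Soledad, Elena) there are 2 shares of (3/28)/2 = 3/56 each.
Living: Soledad and Elena — each takes 3/56.

Alonso 3/28; Diego 3/28; Elena 3/56; Lucia 3/28; Nieves 3/28; Ramiro 1/4; Soledad 3/56; Ximena 3/28; Yago 3/28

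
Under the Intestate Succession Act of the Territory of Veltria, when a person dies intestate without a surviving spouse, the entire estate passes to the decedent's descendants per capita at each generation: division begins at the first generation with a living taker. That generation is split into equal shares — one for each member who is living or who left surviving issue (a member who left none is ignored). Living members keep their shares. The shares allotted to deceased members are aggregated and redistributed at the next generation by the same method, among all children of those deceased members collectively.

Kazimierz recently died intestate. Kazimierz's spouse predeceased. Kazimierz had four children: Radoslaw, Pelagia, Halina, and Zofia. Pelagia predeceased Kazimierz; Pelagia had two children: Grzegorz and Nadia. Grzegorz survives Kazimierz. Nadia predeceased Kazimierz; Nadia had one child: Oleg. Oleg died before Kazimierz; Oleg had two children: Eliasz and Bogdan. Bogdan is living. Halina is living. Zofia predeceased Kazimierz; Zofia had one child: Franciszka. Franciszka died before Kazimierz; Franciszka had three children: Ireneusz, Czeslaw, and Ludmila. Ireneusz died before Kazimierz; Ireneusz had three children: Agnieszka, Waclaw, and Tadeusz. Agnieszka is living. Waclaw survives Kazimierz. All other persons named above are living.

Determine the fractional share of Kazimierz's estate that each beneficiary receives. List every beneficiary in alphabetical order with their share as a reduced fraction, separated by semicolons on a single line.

Agnieszka 1/30; Bogdan 1/30; Czeslaw 1/12; Eliasz 1/30; Grzegorz 1/6; Halina 1/4; Ludmila 1/12; Radoslaw 1/4; Tadeusz 1/30; Waclaw 1/30

There is no surviving spouse, so the entire estate passes to Kazimierz's descendants per capita at each generation.
At generation 1 (Radoslaw, Pelagia, Halina, Zofia) there are 4 shares of (1)/4 = 1/4 each.
Living: Radoslaw and Halina — each takes 1/4.
Deceased: Pelagia and Zofia. Their combined 1/2 is pooled and carried to generation 2.
At generation 2 (Grzegorz, Nadia, Franciszka) there are 3 shares of (1/2)/3 = 1/6 each.
Living: Grzegorz — each takes 1/6.
Deceased: Nadia and Franciszka. Their combined 1/3 is pooled and carried to generation 3.
At generation 3 (Oleg, Ireneusz, Czeslaw, Ludmila) there are 4 shares of (1/3)/4 = 1/12 each.
Living: Czeslaw and Ludmila — each takes 1/12.
Deceased: Oleg and Ireneusz. Their combined 1/6 is pooled and carried to generation 4.
At generation 4 (Eliasz, Bogdan, Agnieszka, Waclaw, Tadeusz) there are 5 shares of (1/6)/5 = 1/30 each.
Living: Eliasz, Bogdan, Agnieszka, Waclaw, and Tadeusz — each takes 1/30.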